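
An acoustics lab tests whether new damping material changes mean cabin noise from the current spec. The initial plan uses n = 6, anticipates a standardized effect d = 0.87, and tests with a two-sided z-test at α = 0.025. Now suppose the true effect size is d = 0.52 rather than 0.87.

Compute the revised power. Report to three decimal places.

Power ≈ 0.167

With d = 0.52: δ = d·√n = 0.52 × √6 = 1.2737. Critical value z_{0.0125} = 2.241.
Revised power = Φ(δ − 2.241) + Φ(−δ − 2.241) = Φ(-0.968) + Φ(-3.515) = 0.1666 + 0.0002 = 0.1668.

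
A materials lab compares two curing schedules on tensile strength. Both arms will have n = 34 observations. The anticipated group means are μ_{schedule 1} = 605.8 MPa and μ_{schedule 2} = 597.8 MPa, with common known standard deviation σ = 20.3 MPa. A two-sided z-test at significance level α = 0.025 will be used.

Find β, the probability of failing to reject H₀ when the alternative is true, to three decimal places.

β ≈ 0.731

Standardized effect: d = |μ_{schedule 1} − μ_{schedule 2}| / σ = |605.8 − 597.8| / 20.3 = 0.3941
Noncentrality parameter: δ = d·√(n/2) = 0.3941 × √(34/2) = 1.6249
Two-sided α = 0.025 → critical value z_{0.0125} = 2.241.
Power = Φ(δ − 2.241) + Φ(−δ − 2.241) = Φ(-0.617) + Φ(-3.866) = 0.2688 + 0.0001 = 0.2688.
Type II error: β = 1 − power = 1 − 0.2688 = 0.7312.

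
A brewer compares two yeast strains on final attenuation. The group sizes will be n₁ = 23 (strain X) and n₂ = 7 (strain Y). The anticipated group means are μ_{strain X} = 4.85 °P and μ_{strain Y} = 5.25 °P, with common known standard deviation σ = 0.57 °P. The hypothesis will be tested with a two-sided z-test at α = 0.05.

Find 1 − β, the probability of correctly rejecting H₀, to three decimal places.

Standardized effect: d = |μ_{strain X} − μ_{strain Y}| / σ = |4.85 − 5.25| / 0.57 = 0.7018
Noncentrality parameter: λ = d / √(1/n₁ + 1/n₂) = 0.7018 / √(1/23 + 1/7) = 1.6257
Critical value for a two-sided test at α = 0.05: z_{α/2} = 1.960.
Power = Φ(λ − 1.960) + Φ(−λ − 1.960) = Φ(-0.334) + Φ(-3.586) = 0.3691 + 0.0002 = 0.3693.

Power ≈ 0.369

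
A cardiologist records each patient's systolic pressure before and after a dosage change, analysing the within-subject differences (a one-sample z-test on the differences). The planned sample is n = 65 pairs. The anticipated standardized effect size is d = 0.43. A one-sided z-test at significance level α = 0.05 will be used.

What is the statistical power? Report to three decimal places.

Noncentrality parameter: δ = d·√n = 0.43 × √65 = 3.4668
One-sided α = 0.05 → critical value z_{0.05} = 1.645.
Power = P(Z > 1.645 − δ) = Φ(1.822) = 0.9658.

Power ≈ 0.966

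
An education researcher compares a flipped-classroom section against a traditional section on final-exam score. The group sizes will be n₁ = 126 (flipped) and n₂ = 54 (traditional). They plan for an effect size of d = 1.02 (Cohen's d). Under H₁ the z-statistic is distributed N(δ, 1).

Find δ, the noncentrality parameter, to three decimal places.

The noncentrality parameter scales effect size by the design's sample-size factor: δ = d / √(1/n₁ + 1/n₂) = 1.02 / √(1/126 + 1/54) = 6.2711

δ ≈ 6.271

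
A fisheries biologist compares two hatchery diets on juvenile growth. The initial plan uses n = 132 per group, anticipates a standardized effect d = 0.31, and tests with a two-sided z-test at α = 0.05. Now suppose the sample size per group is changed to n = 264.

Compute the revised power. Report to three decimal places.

Power ≈ 0.945

With n = 264 per group: δ = d·√(n/2) = 0.31 × √(264/2) = 3.5616. Critical value z_{0.025} = 1.960.
Revised power = Φ(δ − 1.960) + Φ(−δ − 1.960) = Φ(1.602) + Φ(-5.522) = 0.9454 + 0.0000 = 0.9454.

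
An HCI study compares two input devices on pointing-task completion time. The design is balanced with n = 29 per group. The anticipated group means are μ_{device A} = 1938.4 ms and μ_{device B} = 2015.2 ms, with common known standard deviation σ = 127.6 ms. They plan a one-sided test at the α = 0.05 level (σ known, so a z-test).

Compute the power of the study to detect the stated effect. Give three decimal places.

Power ≈ 0.741

Standardized effect: d = |μ_{device A} − μ_{device B}| / σ = |1938.4 − 2015.2| / 127.6 = 0.6019
Noncentrality parameter: δ = d·√(n/2) = 0.6019 × √(29/2) = 2.2919
One-sided α = 0.05 → critical value z_{0.05} = 1.645.
Power = P(Z > 1.645 − δ) = Φ(0.647) = 0.7412.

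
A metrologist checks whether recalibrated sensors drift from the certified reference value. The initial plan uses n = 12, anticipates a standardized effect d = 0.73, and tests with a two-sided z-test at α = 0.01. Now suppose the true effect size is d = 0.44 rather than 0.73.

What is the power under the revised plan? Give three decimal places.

Power ≈ 0.147

With d = 0.44: δ = d·√n = 0.44 × √12 = 1.5242. Critical value z_{0.005} = 2.576.
Revised power = Φ(δ − 2.576) + Φ(−δ − 2.576) = Φ(-1.052) + Φ(-4.100) = 0.1465 + 0.0000 = 0.1465.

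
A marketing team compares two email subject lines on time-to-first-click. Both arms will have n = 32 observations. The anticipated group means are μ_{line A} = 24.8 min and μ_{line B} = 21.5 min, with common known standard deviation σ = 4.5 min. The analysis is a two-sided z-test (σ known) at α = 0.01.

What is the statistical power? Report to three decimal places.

Power ≈ 0.640

Standardized effect: d = |μ_{line A} − μ_{line B}| / σ = |24.8 − 21.5| / 4.5 = 0.7333
Noncentrality parameter: δ = d·√(n/2) = 0.7333 × √(32/2) = 2.9333
Critical value for a two-sided test at α = 0.01: z_{α/2} = 2.576.
Power = Φ(δ − 2.576) + Φ(−δ − 2.576) = Φ(0.358) + Φ(-5.509) = 0.6396 + 0.0000 = 0.6396.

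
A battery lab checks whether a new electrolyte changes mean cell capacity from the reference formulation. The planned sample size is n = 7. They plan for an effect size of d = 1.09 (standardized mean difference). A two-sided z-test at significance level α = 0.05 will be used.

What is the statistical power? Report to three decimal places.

Noncentrality parameter: δ = d·√n = 1.09 × √7 = 2.8839
Critical value for a two-sided test at α = 0.05: z_{α/2} = 1.960.
Power = Φ(δ − 1.960) + Φ(−δ − 1.960) = Φ(0.924) + Φ(-4.844) = 0.8222 + 0.0000 = 0.8222.

Power ≈ 0.822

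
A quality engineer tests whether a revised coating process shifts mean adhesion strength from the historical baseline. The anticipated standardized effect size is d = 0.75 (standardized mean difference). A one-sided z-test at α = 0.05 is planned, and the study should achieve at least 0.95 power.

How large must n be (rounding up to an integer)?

n = 20

For power 0.95 need Φ(δ − z_{0.05}) = 0.95, so δ = z_{0.05} + z_{0.05} = 1.645 + 1.645 = 3.290.
δ = d·√n ⇒ n = (δ/d)² = (3.290 / 0.75)² = 19.24.
Rounding up, n = 20.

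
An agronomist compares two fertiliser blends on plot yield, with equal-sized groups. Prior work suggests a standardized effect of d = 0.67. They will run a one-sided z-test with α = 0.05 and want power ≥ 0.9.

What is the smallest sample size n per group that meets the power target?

For power 0.9 need Φ(δ − z_{0.05}) = 0.9, so δ = z_{0.05} + z_{0.10} = 1.645 + 1.282 = 2.926.
δ = d·√(n/2) ⇒ n = 2(δ/d)² = 2 × (2.926 / 0.67)² = 38.15.
Rounding up, n = 39 per group.

n = 39 per group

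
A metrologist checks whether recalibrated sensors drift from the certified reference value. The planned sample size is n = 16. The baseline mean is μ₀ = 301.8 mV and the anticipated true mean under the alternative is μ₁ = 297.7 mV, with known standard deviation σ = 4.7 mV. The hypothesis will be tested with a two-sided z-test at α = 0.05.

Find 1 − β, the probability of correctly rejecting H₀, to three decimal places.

Power ≈ 0.937

Standardized effect: d = |μ₁ − μ₀| / σ = |297.7 − 301.8| / 4.7 = 0.8723
Noncentrality parameter: δ = d·√n = 0.8723 × √16 = 3.4894
Two-sided α = 0.05 → critical value z_{0.025} = 1.960.
Power = Φ(δ − 1.960) + Φ(−δ − 1.960) = Φ(1.529) + Φ(-5.449) = 0.9369 + 0.0000 = 0.9369.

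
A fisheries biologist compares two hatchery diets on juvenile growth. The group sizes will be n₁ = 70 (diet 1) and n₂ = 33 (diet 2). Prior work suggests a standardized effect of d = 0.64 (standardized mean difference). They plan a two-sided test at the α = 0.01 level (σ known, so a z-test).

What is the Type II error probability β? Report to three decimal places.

Noncentrality parameter: δ = d / √(1/n₁ + 1/n₂) = 0.64 / √(1/70 + 1/33) = 3.0309
Critical value for a two-sided test at α = 0.01: z_{α/2} = 2.576.
Power = Φ(δ − 2.576) + Φ(−δ − 2.576) = Φ(0.455) + Φ(-5.607) = 0.6755 + 0.0000 = 0.6755.
Type II error: β = 1 − power = 1 − 0.6755 = 0.3245.

β ≈ 0.325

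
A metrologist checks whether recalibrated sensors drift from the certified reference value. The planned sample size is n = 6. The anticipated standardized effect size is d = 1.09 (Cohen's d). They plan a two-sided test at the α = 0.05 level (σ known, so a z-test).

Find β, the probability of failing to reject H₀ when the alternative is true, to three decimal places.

Noncentrality parameter: δ = d·√n = 1.09 × √6 = 2.6699
Two-sided α = 0.05 → critical value z_{0.025} = 1.960.
Power = Φ(δ − 1.960) + Φ(−δ − 1.960) = Φ(0.710) + Φ(-4.630) = 0.7611 + 0.0000 = 0.7611.
Type II error: β = 1 − power = 1 − 0.7611 = 0.2389.

β ≈ 0.239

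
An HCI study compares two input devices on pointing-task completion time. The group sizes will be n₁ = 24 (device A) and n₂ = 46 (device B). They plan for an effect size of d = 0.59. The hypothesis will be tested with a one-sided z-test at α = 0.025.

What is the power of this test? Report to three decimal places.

Power ≈ 0.649

Noncentrality parameter: δ = d / √(1/n₁ + 1/n₂) = 0.59 / √(1/24 + 1/46) = 2.3431
One-sided α = 0.025 → critical value z_{0.025} = 1.960.
Power = Φ(δ − 1.960) = Φ(0.383) = 0.6492.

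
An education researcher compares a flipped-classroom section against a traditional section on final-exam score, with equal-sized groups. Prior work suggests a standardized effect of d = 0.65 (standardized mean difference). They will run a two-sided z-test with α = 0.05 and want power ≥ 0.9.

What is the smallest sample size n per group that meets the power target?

n = 50 per group

For power 0.9 need Φ(δ − z_{0.025}) = 0.9, so δ = z_{0.025} + z_{0.10} = 1.960 + 1.282 = 3.242.
(The Φ(−δ − z_{α/2}) term is vanishingly small for δ > 0 and is dropped in the standard sample-size formula.)
δ = d·√(n/2) ⇒ n = 2(δ/d)² = 2 × (3.242 / 0.65)² = 49.74.
Round up to the next whole unit.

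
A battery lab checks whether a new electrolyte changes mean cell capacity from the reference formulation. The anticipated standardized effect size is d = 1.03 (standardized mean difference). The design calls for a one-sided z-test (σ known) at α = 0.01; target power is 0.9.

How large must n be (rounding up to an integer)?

For power 0.9 need Φ(δ − z_{0.01}) = 0.9, so δ = z_{0.01} + z_{0.10} = 2.326 + 1.282 = 3.608.
δ = d·√n ⇒ n = (δ/d)² = (3.608 / 1.03)² = 12.27.
Rounding up, n = 13.

n = 13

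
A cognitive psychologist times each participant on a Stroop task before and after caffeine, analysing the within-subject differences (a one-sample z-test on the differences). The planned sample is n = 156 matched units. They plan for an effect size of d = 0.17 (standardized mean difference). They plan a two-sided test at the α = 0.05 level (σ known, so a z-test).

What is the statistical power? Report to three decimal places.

Noncentrality parameter: δ = d·√n = 0.17 × √156 = 2.1233
Critical value for a two-sided test at α = 0.05: z_{α/2} = 1.960.
Power = Φ(δ − 1.960) + Φ(−δ − 1.960) = Φ(0.163) + Φ(-4.083) = 0.5649 + 0.0000 = 0.5649.

Power ≈ 0.565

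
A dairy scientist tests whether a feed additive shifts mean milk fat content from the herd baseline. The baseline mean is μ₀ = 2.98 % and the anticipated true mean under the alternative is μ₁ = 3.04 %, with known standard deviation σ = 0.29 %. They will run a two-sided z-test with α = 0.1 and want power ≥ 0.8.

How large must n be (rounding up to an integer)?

Standardized effect: d = |μ₁ − μ₀| / σ = |3.04 − 2.98| / 0.29 = 0.2069
Set Φ(δ − 1.645) = 0.8; then δ − 1.645 = Φ⁻¹(0.8) = 0.842, giving δ = 2.486.
(For δ > 0 the lower-tail rejection region contributes negligibly to power, so the one-term inversion is standard.)
δ = d·√n ⇒ n = (δ/d)² = (2.486 / 0.2069)² = 144.43.
Rounding up, n = 145.

n = 145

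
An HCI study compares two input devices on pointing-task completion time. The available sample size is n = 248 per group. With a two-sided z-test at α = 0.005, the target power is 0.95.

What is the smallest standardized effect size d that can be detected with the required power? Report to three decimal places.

d ≈ 0.400

Required noncentrality: δ = z_{0.0025} + z_{0.05} = 2.807 + 1.645 = 4.452.
(Lower-tail contribution to power is negligible for δ > 0.)
δ = d·√(n/2) ⇒ d = δ/√(n/2) = 4.452/√(248/2) = 0.3998.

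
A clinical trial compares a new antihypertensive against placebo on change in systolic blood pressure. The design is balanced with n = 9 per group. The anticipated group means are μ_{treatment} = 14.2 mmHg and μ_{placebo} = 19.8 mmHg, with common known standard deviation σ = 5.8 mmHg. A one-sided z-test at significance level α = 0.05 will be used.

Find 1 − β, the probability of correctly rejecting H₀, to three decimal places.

Standardized effect: d = |μ_{treatment} − μ_{placebo}| / σ = |14.2 − 19.8| / 5.8 = 0.9655
Noncentrality parameter: λ = d·√(n/2) = 0.9655 × √(9/2) = 2.0482
Critical value for a one-sided test at α = 0.05: z_α = 1.645.
Power = P(Z > 1.645 − λ) = Φ(0.403) = 0.6566.

Power ≈ 0.657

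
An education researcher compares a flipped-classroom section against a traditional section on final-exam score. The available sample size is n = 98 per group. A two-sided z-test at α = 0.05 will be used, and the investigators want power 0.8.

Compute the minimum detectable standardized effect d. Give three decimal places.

Required noncentrality: δ = z_{0.025} + z_{0.20} = 1.960 + 0.842 = 2.802.
(The second rejection-region term Φ(−δ − z_{α/2}) is negligible and dropped.)
δ = d·√(n/2) ⇒ d = δ/√(n/2) = 2.802/√(98/2) = 0.4002.

d ≈ 0.400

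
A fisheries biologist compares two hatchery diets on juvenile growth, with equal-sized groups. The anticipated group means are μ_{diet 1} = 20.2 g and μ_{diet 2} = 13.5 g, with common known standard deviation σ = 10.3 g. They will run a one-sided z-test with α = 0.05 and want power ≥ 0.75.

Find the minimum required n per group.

n = 26 per group

Standardized effect: d = |μ_{diet 1} − μ_{diet 2}| / σ = |20.2 − 13.5| / 10.3 = 0.6505
For power 0.75 need Φ(δ − z_{0.05}) = 0.75, so δ = z_{0.05} + z_{0.25} = 1.645 + 0.674 = 2.319.
δ = d·√(n/2) ⇒ n = 2(δ/d)² = 2 × (2.319 / 0.6505)² = 25.43.
Rounding up, n = 26 per group.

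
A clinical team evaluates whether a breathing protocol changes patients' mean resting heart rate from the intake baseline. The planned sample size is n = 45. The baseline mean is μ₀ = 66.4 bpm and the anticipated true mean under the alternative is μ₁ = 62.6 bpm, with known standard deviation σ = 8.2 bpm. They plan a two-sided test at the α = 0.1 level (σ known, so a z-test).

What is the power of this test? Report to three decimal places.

Standardized effect: d = |μ₁ − μ₀| / σ = |62.6 − 66.4| / 8.2 = 0.4634
Noncentrality parameter: δ = d·√n = 0.4634 × √45 = 3.1087
Critical value for a two-sided test at α = 0.1: z_{α/2} = 1.645.
Power = Φ(δ − 1.645) + Φ(−δ − 1.645) = Φ(1.464) + Φ(-4.754) = 0.9284 + 0.0000 = 0.9284.

Power ≈ 0.928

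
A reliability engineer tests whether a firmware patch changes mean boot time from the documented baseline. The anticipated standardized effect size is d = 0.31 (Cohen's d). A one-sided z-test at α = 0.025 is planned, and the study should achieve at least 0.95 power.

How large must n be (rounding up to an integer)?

Set Φ(δ − 1.960) = 0.95; then δ − 1.960 = Φ⁻¹(0.95) = 1.645, giving δ = 3.605.
δ = d·√n ⇒ n = (δ/d)² = (3.605 / 0.31)² = 135.22.
Rounding up, n = 136.

n = 136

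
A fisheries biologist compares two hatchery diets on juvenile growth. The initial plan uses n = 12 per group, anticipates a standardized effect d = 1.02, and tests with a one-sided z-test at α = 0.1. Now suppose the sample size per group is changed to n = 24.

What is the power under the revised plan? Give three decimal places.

With n = 24 per group: δ = d·√(n/2) = 1.02 × √(24/2) = 3.5334. Critical value z_{0.1} = 1.282.
Revised power = Φ(δ − 1.282) = Φ(2.252) = 0.9878.

Power ≈ 0.988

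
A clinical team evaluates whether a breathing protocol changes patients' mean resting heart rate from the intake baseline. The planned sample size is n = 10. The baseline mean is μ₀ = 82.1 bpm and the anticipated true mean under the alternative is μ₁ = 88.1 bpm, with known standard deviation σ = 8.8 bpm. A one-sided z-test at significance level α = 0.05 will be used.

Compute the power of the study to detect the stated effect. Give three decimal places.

Standardized effect: d = |μ₁ − μ₀| / σ = |88.1 − 82.1| / 8.8 = 0.6818
Noncentrality parameter: δ = d·√n = 0.6818 × √10 = 2.1561
Critical value for a one-sided test at α = 0.05: z_α = 1.645.
Power = P(Z > 1.645 − δ) = Φ(0.511) = 0.6954.

Power ≈ 0.695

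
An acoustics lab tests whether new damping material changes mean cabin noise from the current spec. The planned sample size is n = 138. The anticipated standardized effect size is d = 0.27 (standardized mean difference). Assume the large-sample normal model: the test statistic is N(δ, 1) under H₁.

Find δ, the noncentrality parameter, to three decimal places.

δ = d·√n = 0.27 × √138 = 3.1718

δ ≈ 3.172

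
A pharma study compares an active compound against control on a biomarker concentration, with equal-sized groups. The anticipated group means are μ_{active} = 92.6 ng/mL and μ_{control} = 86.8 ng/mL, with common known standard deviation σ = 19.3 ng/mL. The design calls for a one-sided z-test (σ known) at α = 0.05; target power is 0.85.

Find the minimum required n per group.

n = 160 per group

Standardized effect: d = |μ_{active} − μ_{control}| / σ = |92.6 − 86.8| / 19.3 = 0.3005
For power 0.85 need Φ(δ − z_{0.05}) = 0.85, so δ = z_{0.05} + z_{0.15} = 1.645 + 1.036 = 2.681.
δ = d·√(n/2) ⇒ n = 2(δ/d)² = 2 × (2.681 / 0.3005)² = 159.21.
Rounding up, n = 160 per group.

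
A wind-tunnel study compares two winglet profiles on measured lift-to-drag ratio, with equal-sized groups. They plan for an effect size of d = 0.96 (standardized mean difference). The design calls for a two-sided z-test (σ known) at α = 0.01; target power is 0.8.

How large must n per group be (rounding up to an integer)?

n = 26 per group

Set Φ(δ − 2.576) = 0.8; then δ − 2.576 = Φ⁻¹(0.8) = 0.842, giving δ = 3.417.
(Ignoring the negligible lower-tail rejection probability gives the usual closed-form inversion.)
δ = d·√(n/2) ⇒ n = 2(δ/d)² = 2 × (3.417 / 0.96)² = 25.34.
Round up to the next whole unit.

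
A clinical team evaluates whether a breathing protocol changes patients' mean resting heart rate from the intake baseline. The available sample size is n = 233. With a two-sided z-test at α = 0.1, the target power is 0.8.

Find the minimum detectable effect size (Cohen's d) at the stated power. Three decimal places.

d ≈ 0.163

Required noncentrality: δ = z_{0.05} + z_{0.20} = 1.645 + 0.842 = 2.486.
(The second rejection-region term Φ(−δ − z_{α/2}) is negligible and dropped.)
δ = d·√n ⇒ d = δ/√n = 2.486/√233 = 0.1629.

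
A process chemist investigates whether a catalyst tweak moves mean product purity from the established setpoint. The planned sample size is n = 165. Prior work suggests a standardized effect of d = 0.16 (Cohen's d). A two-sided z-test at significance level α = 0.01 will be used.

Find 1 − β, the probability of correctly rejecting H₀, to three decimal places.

Noncentrality parameter: δ = d·√n = 0.16 × √165 = 2.0552
Two-sided α = 0.01 → critical value z_{0.005} = 2.576.
Power = Φ(δ − 2.576) + Φ(−δ − 2.576) = Φ(-0.521) + Φ(-4.631) = 0.3013 + 0.0000 = 0.3013.

Power ≈ 0.301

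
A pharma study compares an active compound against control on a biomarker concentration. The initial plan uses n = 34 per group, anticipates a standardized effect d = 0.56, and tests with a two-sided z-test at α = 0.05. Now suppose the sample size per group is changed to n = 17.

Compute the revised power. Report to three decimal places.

Power ≈ 0.372

With n = 17 per group: δ = d·√(n/2) = 0.56 × √(17/2) = 1.6327. Critical value z_{0.025} = 1.960.
Revised power = Φ(δ − 1.960) + Φ(−δ − 1.960) = Φ(-0.327) + Φ(-3.593) = 0.3717 + 0.0002 = 0.3719.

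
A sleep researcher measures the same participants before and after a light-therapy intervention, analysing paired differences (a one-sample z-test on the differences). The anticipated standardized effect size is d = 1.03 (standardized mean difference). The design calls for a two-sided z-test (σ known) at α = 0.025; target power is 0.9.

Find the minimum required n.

n = 12

For power 0.9 need Φ(δ − z_{0.0125}) = 0.9, so δ = z_{0.0125} + z_{0.10} = 2.241 + 1.282 = 3.523.
(Ignoring the negligible lower-tail rejection probability gives the usual closed-form inversion.)
δ = d·√n ⇒ n = (δ/d)² = (3.523 / 1.03)² = 11.70.
Rounding up, n = 12.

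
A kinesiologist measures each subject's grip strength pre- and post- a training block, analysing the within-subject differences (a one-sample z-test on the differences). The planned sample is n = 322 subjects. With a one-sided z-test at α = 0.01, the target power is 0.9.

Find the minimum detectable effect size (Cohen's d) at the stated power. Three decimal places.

Required noncentrality: δ = z_{0.01} + z_{0.10} = 2.326 + 1.282 = 3.608.
δ = d·√n ⇒ d = δ/√n = 3.608/√322 = 0.2011.

d ≈ 0.201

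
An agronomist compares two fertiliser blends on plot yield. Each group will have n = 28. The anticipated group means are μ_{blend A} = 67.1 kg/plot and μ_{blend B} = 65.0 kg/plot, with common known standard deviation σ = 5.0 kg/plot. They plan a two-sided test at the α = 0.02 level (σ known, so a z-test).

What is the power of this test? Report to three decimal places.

Standardized effect: d = |μ_{blend A} − μ_{blend B}| / σ = |67.1 − 65.0| / 5.0 = 0.4200
Noncentrality parameter: δ = d·√(n/2) = 0.4200 × √(28/2) = 1.5715
Two-sided α = 0.02 → critical value z_{0.01} = 2.326.
Power = Φ(δ − 2.326) + Φ(−δ − 2.326) = Φ(-0.755) + Φ(-3.898) = 0.2252 + 0.0000 = 0.2252.

Power ≈ 0.225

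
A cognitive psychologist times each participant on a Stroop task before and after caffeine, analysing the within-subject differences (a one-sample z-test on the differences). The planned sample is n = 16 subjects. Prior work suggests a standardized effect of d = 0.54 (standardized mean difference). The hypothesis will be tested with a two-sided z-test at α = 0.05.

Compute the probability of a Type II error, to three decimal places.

Noncentrality parameter: δ = d·√n = 0.54 × √16 = 2.1600
Critical value for a two-sided test at α = 0.05: z_{α/2} = 1.960.
Power = Φ(δ − 1.960) + Φ(−δ − 1.960) = Φ(0.200) + Φ(-4.120) = 0.5793 + 0.0000 = 0.5793.
Type II error: β = 1 − power = 1 − 0.5793 = 0.4207.

β ≈ 0.421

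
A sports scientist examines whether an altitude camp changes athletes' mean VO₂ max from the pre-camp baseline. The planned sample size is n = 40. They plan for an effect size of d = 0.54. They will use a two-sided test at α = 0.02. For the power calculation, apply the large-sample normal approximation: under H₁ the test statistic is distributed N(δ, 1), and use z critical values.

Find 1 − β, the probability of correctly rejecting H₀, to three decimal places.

Noncentrality parameter: δ = d·√n = 0.54 × √40 = 3.4153
Two-sided α = 0.02 → critical value z_{0.01} = 2.326.
Power = Φ(δ − 2.326) + Φ(−δ − 2.326) = Φ(1.089) + Φ(-5.742) = 0.8619 + 0.0000 = 0.8619.

Power ≈ 0.862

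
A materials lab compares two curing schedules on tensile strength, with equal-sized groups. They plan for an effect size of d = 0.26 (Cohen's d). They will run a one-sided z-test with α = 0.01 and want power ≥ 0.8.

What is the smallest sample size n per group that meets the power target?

n = 297 per group

Set Φ(δ − 2.326) = 0.8; then δ − 2.326 = Φ⁻¹(0.8) = 0.842, giving δ = 3.168.
δ = d·√(n/2) ⇒ n = 2(δ/d)² = 2 × (3.168 / 0.26)² = 296.92.
Round up to the next whole unit.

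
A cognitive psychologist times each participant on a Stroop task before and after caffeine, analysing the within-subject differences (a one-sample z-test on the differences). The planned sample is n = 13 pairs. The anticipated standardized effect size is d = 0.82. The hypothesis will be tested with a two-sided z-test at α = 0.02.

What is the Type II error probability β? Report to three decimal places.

Noncentrality parameter: δ = d·√n = 0.82 × √13 = 2.9566
Two-sided α = 0.02 → critical value z_{0.01} = 2.326.
Power = Φ(δ − 2.326) + Φ(−δ − 2.326) = Φ(0.630) + Φ(-5.283) = 0.7357 + 0.0000 = 0.7357.
Type II error: β = 1 − power = 1 − 0.7357 = 0.2643.

β ≈ 0.264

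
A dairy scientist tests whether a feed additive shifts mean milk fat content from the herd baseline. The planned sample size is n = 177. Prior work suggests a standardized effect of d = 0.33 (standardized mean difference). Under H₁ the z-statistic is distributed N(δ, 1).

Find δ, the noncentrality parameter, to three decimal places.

δ ≈ 4.390

δ = d·√n = 0.33 × √177 = 4.3904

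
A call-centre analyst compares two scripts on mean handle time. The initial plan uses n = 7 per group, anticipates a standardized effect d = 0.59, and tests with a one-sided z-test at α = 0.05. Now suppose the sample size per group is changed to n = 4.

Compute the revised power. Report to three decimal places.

Power ≈ 0.209

With n = 4 per group: δ = d·√(n/2) = 0.59 × √(4/2) = 0.8344. Critical value z_{0.05} = 1.645.
Revised power = P(Z > 1.645 − δ) = Φ(-0.810) = 0.2088.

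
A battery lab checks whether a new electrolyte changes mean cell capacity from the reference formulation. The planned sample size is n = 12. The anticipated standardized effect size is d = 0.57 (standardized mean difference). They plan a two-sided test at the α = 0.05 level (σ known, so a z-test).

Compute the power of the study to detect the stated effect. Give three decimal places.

Noncentrality parameter: δ = d·√n = 0.57 × √12 = 1.9745
Two-sided α = 0.05 → critical value z_{0.025} = 1.960.
Power = Φ(δ − 1.960) + Φ(−δ − 1.960) = Φ(0.015) + Φ(-3.935) = 0.5058 + 0.0000 = 0.5059.

Power ≈ 0.506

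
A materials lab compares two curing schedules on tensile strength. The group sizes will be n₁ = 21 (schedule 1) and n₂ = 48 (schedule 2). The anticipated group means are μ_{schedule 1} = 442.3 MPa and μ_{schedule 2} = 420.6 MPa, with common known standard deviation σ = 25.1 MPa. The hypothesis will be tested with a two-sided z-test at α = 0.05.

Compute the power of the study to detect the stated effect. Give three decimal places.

Power ≈ 0.911

Standardized effect: d = |μ_{schedule 1} − μ_{schedule 2}| / σ = |442.3 − 420.6| / 25.1 = 0.8645
Noncentrality parameter: δ = d / √(1/n₁ + 1/n₂) = 0.8645 / √(1/21 + 1/48) = 3.3044
Critical value for a two-sided test at α = 0.05: z_{α/2} = 1.960.
Power = Φ(δ − 1.960) + Φ(−δ − 1.960) = Φ(1.344) + Φ(-5.264) = 0.9106 + 0.0000 = 0.9106.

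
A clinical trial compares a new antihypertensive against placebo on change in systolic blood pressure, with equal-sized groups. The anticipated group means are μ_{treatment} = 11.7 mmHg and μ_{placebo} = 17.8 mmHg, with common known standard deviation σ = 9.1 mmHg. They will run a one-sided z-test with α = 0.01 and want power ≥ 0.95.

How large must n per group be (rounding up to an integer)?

n = 71 per group

Standardized effect: d = |μ_{treatment} − μ_{placebo}| / σ = |11.7 − 17.8| / 9.1 = 0.6703
Set Φ(δ − 2.326) = 0.95; then δ − 2.326 = Φ⁻¹(0.95) = 1.645, giving δ = 3.971.
δ = d·√(n/2) ⇒ n = 2(δ/d)² = 2 × (3.971 / 0.6703)² = 70.19.
Rounding up, n = 71 per group.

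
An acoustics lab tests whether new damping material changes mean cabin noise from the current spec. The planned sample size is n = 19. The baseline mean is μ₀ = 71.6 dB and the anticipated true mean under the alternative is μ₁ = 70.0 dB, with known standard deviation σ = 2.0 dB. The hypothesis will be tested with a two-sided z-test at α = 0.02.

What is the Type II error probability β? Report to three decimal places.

β ≈ 0.123

Standardized effect: d = |μ₁ − μ₀| / σ = |70.0 − 71.6| / 2.0 = 0.8000
Noncentrality parameter: λ = d·√n = 0.8000 × √19 = 3.4871
Critical value for a two-sided test at α = 0.02: z_{α/2} = 2.326.
Power = Φ(λ − 2.326) + Φ(−λ − 2.326) = Φ(1.161) + Φ(-5.813) = 0.8771 + 0.0000 = 0.8771.
Type II error: β = 1 − power = 1 − 0.8771 = 0.1229.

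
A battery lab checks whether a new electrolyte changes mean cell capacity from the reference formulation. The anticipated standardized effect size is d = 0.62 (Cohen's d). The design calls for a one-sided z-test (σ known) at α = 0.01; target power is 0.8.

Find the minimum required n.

Set Φ(δ − 2.326) = 0.8; then δ − 2.326 = Φ⁻¹(0.8) = 0.842, giving δ = 3.168.
δ = d·√n ⇒ n = (δ/d)² = (3.168 / 0.62)² = 26.11.
Rounding up, n = 27.

n = 27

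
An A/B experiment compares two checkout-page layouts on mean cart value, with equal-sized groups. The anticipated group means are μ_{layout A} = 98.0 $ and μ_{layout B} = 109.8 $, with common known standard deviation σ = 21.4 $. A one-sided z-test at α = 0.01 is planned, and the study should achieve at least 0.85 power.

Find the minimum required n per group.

Standardized effect: d = |μ_{layout A} − μ_{layout B}| / σ = |98.0 − 109.8| / 21.4 = 0.5514
Set Φ(δ − 2.326) = 0.85; then δ − 2.326 = Φ⁻¹(0.85) = 1.036, giving δ = 3.363.
δ = d·√(n/2) ⇒ n = 2(δ/d)² = 2 × (3.363 / 0.5514)² = 74.39.
Round up to the next whole unit.

n = 75 per group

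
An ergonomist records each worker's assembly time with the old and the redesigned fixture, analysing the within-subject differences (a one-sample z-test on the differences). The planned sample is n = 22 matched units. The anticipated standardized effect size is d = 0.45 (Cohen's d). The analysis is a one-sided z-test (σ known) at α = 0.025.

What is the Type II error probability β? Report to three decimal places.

Noncentrality parameter: δ = d·√n = 0.45 × √22 = 2.1107
Critical value for a one-sided test at α = 0.025: z_α = 1.960.
Power = P(Z > 1.960 − δ) = Φ(0.151) = 0.5599.
Type II error: β = 1 − power = 1 − 0.5599 = 0.4401.

β ≈ 0.440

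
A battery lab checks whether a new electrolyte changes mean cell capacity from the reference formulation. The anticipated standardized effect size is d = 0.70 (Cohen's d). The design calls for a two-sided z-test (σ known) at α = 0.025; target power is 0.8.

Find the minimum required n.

n = 20

For power 0.8 need Φ(δ − z_{0.0125}) = 0.8, so δ = z_{0.0125} + z_{0.20} = 2.241 + 0.842 = 3.083.
(The Φ(−δ − z_{α/2}) term is vanishingly small for δ > 0 and is dropped in the standard sample-size formula.)
δ = d·√n ⇒ n = (δ/d)² = (3.083 / 0.70)² = 19.40.
Rounding up, n = 20.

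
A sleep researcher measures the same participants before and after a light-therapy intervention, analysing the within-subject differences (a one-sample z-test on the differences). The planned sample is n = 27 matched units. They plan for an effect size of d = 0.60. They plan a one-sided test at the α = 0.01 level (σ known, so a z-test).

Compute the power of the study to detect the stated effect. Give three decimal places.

Noncentrality parameter: δ = d·√n = 0.60 × √27 = 3.1177
One-sided α = 0.01 → critical value z_{0.01} = 2.326.
Power = Φ(δ − 2.326) = Φ(0.791) = 0.7856.

Power ≈ 0.786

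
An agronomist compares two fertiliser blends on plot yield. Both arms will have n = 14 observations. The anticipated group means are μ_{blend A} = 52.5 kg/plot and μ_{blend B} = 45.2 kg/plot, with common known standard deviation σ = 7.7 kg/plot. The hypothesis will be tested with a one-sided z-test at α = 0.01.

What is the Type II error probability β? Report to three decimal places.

β ≈ 0.428

Standardized effect: d = |μ_{blend A} − μ_{blend B}| / σ = |52.5 − 45.2| / 7.7 = 0.9481
Noncentrality parameter: δ = d·√(n/2) = 0.9481 × √(14/2) = 2.5083
Critical value for a one-sided test at α = 0.01: z_α = 2.326.
Power = P(Z > 2.326 − δ) = Φ(0.182) = 0.5722.
Type II error: β = 1 − power = 1 − 0.5722 = 0.4278.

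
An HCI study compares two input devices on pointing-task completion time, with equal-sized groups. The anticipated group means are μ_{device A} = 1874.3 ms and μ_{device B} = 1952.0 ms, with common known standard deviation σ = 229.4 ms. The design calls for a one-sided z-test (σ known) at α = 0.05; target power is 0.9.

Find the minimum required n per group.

n = 150 per group

Standardized effect: d = |μ_{device A} − μ_{device B}| / σ = |1874.3 − 1952.0| / 229.4 = 0.3387
For power 0.9 need Φ(δ − z_{0.05}) = 0.9, so δ = z_{0.05} + z_{0.10} = 1.645 + 1.282 = 2.926.
δ = d·√(n/2) ⇒ n = 2(δ/d)² = 2 × (2.926 / 0.3387)² = 149.29.
Round up to the next whole unit.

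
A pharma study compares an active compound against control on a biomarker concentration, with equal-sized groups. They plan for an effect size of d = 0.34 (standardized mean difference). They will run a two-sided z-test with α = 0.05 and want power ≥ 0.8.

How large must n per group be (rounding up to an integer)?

n = 136 per group

For power 0.8 need Φ(δ − z_{0.025}) = 0.8, so δ = z_{0.025} + z_{0.20} = 1.960 + 0.842 = 2.802.
(Ignoring the negligible lower-tail rejection probability gives the usual closed-form inversion.)
δ = d·√(n/2) ⇒ n = 2(δ/d)² = 2 × (2.802 / 0.34)² = 135.79.
Round up to the next whole unit.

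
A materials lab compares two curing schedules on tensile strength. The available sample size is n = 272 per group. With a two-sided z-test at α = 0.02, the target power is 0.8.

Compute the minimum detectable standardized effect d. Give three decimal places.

Required noncentrality: δ = z_{0.01} + z_{0.20} = 2.326 + 0.842 = 3.168.
(Lower-tail contribution to power is negligible for δ > 0.)
δ = d·√(n/2) ⇒ d = δ/√(n/2) = 3.168/√(272/2) = 0.2717.

d ≈ 0.272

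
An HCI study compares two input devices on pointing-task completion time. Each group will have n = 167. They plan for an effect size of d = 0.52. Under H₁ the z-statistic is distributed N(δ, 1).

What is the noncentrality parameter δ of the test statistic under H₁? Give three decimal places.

δ ≈ 4.752

δ = d·√(n/2) = 0.52 × √(167/2) = 4.7517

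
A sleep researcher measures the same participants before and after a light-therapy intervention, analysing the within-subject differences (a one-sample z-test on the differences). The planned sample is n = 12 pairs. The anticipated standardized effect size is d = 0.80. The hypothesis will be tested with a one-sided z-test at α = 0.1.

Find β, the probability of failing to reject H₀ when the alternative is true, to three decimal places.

β ≈ 0.068

Noncentrality parameter: δ = d·√n = 0.80 × √12 = 2.7713
One-sided α = 0.1 → critical value z_{0.1} = 1.282.
Power = Φ(δ − 1.282) = Φ(1.490) = 0.9319.
Type II error: β = 1 − power = 1 − 0.9319 = 0.0681.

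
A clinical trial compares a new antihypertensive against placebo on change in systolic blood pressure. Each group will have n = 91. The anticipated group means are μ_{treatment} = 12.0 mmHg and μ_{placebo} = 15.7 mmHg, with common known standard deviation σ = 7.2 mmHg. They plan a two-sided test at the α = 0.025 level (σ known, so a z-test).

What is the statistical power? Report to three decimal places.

Standardized effect: d = |μ_{treatment} − μ_{placebo}| / σ = |12.0 − 15.7| / 7.2 = 0.5139
Noncentrality parameter: δ = d·√(n/2) = 0.5139 × √(91/2) = 3.4664
Two-sided α = 0.025 → critical value z_{0.0125} = 2.241.
Power = Φ(δ − 2.241) + Φ(−δ − 2.241) = Φ(1.225) + Φ(-5.708) = 0.8897 + 0.0000 = 0.8897.

Power ≈ 0.890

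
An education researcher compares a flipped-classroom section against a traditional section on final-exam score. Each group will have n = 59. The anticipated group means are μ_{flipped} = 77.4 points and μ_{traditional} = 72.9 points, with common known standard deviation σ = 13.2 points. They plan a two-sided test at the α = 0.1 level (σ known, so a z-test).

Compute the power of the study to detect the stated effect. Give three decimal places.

Standardized effect: d = |μ_{flipped} − μ_{traditional}| / σ = |77.4 − 72.9| / 13.2 = 0.3409
Noncentrality parameter: δ = d·√(n/2) = 0.3409 × √(59/2) = 1.8516
Two-sided α = 0.1 → critical value z_{0.05} = 1.645.
Power = Φ(δ − 1.645) + Φ(−δ − 1.645) = Φ(0.207) + Φ(-3.496) = 0.5819 + 0.0002 = 0.5821.

Power ≈ 0.582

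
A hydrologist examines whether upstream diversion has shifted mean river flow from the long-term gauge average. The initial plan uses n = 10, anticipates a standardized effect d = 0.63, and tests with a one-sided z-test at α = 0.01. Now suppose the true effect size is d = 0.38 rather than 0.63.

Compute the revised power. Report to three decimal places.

Power ≈ 0.130

With d = 0.38: δ = d·√n = 0.38 × √10 = 1.2017. Critical value z_{0.01} = 2.326.
Revised power = P(Z > 2.326 − δ) = Φ(-1.125) = 0.1304.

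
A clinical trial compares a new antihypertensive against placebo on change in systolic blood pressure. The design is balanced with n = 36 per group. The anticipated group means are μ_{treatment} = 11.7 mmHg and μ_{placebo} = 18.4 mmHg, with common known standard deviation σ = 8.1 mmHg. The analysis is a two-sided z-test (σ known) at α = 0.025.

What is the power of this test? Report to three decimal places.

Standardized effect: d = |μ_{treatment} − μ_{placebo}| / σ = |11.7 − 18.4| / 8.1 = 0.8272
Noncentrality parameter: δ = d·√(n/2) = 0.8272 × √(36/2) = 3.5093
Two-sided α = 0.025 → critical value z_{0.0125} = 2.241.
Power = Φ(δ − 2.241) + Φ(−δ − 2.241) = Φ(1.268) + Φ(-5.751) = 0.8976 + 0.0000 = 0.8976.

Power ≈ 0.898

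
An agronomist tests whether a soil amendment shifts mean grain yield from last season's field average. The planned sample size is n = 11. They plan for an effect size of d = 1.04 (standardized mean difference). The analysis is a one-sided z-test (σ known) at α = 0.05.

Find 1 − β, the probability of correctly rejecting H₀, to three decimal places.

Noncentrality parameter: δ = d·√n = 1.04 × √11 = 3.4493
One-sided α = 0.05 → critical value z_{0.05} = 1.645.
Power = P(Z > 1.645 − δ) = Φ(1.804) = 0.9644.

Power ≈ 0.964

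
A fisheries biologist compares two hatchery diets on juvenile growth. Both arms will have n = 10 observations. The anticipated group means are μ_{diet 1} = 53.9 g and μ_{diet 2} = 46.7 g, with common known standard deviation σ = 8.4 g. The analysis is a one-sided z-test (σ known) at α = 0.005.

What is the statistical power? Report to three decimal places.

Power ≈ 0.255

Standardized effect: d = |μ_{diet 1} − μ_{diet 2}| / σ = |53.9 − 46.7| / 8.4 = 0.8571
Noncentrality parameter: δ = d·√(n/2) = 0.8571 × √(10/2) = 1.9166
Critical value for a one-sided test at α = 0.005: z_α = 2.576.
Power = P(Z > 2.576 − δ) = Φ(-0.659) = 0.2549.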